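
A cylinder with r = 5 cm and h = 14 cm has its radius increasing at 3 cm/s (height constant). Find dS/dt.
144π cm²/s

S = 2πrh + 2πr² (lateral + bases)
dS/dt = (2πh + 4πr)·dr/dt = (2π·14 + 4π·5)·3
= 144π cm²/s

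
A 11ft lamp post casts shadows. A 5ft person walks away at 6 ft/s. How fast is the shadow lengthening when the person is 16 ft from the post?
5 ft/s

By similar triangles: 11/(x+s) = 5/s
Solving: s = 5x/6
ds/dt = 5/6 · dx/dt = 5/6 · 6 = 5 ft/s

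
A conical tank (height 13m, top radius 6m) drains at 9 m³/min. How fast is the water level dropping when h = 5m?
169/(100π) ≈ 0.5379 m/min

r/h = 6/13, so r = (6/13)h
V = (1/3)πr²h = (1/3)π((6/13)h)²h = (12/169)πh³
dV/dh = (36/169)πh²
dh/dt = (dV/dt)/(dV/dh) = -9/((36/169)π·5²) = -169/(100π) m/min
The level is dropping at 169/(100π) ≈ 0.5379 m/min.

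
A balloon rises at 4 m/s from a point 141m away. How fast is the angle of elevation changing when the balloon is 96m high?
0.019383 rad/s

tan(θ) = y/141
sec²(θ) · dθ/dt = (1/141) · dy/dt
dθ/dt = cos²(θ)/141 · 4 = 141/(141² + 96²) · 4
dθ/dt = 0.019383 rad/s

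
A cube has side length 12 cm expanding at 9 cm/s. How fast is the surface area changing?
1296 cm²/s

A = 6s²
dA/dt = 12s · ds/dt = 12·12·9 = 1296 cm²/s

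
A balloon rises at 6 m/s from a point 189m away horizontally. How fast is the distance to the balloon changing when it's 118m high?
708√49645/49645 ≈ 3.178 m/s

z² = 189² + y²
z = √(189² + 118²) = √49645
dz/dt = y/z · dy/dt = 118/√49645 · 6 = 708√49645/49645 ≈ 3.178 m/s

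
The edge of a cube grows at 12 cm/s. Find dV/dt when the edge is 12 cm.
5184 cm³/s

V = s³
dV/dt = 3s² · ds/dt = 3·12²·12 = 5184 cm³/s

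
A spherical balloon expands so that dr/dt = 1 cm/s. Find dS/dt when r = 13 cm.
104π cm²/s

S = 4πr²
dS/dt = dS/dr · dr/dt = 8πr · 1
At r = 13: dS/dt = 104π cm²/s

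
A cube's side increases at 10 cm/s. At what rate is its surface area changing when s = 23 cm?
2760 cm²/s

A = 6s²
dA/dt = 12s · ds/dt = 12·23·10 = 2760 cm²/s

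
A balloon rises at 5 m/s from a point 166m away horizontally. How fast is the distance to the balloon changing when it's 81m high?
405√34117/34117 ≈ 2.193 m/s

z² = 166² + y²
z = √(166² + 81²) = √34117
dz/dt = y/z · dy/dt = 81/√34117 · 5 = 405√34117/34117 ≈ 2.193 m/s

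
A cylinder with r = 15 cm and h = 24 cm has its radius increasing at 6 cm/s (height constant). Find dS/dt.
648π cm²/s

S = 2πrh + 2πr² (lateral + bases)
dS/dt = (2πh + 4πr)·dr/dt = (2π·24 + 4π·15)·6
= 648π cm²/s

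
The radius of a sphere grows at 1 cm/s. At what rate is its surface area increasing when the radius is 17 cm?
136π cm²/s

S = 4πr²
dS/dt = dS/dr · dr/dt = 8πr · 1
At r = 17: dS/dt = 136π cm²/s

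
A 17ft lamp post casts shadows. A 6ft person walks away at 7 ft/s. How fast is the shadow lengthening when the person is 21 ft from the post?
42/11 ft/s

By similar triangles: 17/(x+s) = 6/s
Solving: s = 6x/11
ds/dt = 6/11 · dx/dt = 6/11 · 7 = 42/11 ft/s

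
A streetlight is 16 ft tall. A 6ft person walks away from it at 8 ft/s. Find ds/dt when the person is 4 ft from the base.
24/5 ft/s

By similar triangles: 16/(x+s) = 6/s
Solving: s = 6x/10
ds/dt = 6/10 · dx/dt = 3/5 · 8 = 24/5 ft/s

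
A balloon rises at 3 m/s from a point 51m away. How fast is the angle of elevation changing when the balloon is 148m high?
0.006244 rad/s

tan(θ) = y/51
sec²(θ) · dθ/dt = (1/51) · dy/dt
dθ/dt = cos²(θ)/51 · 3 = 51/(51² + 148²) · 3
dθ/dt = 0.006244 rad/s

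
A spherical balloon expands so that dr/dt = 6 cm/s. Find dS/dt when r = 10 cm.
480π cm²/s

S = 4πr²
dS/dt = dS/dr · dr/dt = 8πr · 6
At r = 10: dS/dt = 480π cm²/s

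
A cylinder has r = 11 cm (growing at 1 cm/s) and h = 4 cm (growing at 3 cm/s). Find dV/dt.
451π cm³/s

V = πr²h
dV/dt = 2πrh·dr/dt + πr²·dh/dt
= 2π(11)(4)(1) + π(11)²(3)
= 451π cm³/s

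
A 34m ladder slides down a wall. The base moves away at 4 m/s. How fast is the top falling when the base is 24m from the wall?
48√145/145 ≈ 3.986 m/s

x² + y² = 34²
2x·dx/dt + 2y·dy/dt = 0
dy/dt = -x/y · dx/dt = -24/(2√145) · 4 = -48√145/145 m/s
The top is descending at 48√145/145 ≈ 3.986 m/s.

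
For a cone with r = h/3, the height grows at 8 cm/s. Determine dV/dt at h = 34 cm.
9248π/9 cm³/s

V = (1/3)π(h/3)²h = πh³/27
dV/dt = πh²/9 · 8
At h = 34: dV/dt = 9248π/9 cm³/s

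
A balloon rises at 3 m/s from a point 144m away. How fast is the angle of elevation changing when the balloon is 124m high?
0.011963 rad/s

tan(θ) = y/144
sec²(θ) · dθ/dt = (1/144) · dy/dt
dθ/dt = cos²(θ)/144 · 3 = 144/(144² + 124²) · 3
dθ/dt = 0.011963 rad/s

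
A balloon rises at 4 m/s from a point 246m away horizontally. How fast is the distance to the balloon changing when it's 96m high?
64√1937/1937 ≈ 1.454 m/s

z² = 246² + y²
z = √(246² + 96²) = 6√1937
dz/dt = y/z · dy/dt = 96/(6√1937) · 4 = 64√1937/1937 ≈ 1.454 m/s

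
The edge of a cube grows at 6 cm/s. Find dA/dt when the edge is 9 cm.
648 cm²/s

A = 6s²
dA/dt = 12s · ds/dt = 12·9·6 = 648 cm²/s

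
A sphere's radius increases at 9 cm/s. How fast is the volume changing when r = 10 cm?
3600π cm³/s

V = (4/3)πr³
dV/dt = dV/dr · dr/dt = 4πr² · 9
At r = 10: dV/dt = 3600π cm³/s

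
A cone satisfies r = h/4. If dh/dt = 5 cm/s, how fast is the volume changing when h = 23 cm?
2645π/16 cm³/s

V = (1/3)π(h/4)²h = πh³/48
dV/dt = πh²/16 · 5
At h = 23: dV/dt = 2645π/16 cm³/s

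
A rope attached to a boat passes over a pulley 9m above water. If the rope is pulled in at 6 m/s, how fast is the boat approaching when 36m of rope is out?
8√15/5 ≈ 6.197 m/s

rope² = x² + 9²
x = √(36² - 9²) = 9√15
dx/dt = (rope/x) · d(rope)/dt = (36/(9√15)) · (-6) = -8√15/5 m/s
The boat approaches at 8√15/5 ≈ 6.197 m/s.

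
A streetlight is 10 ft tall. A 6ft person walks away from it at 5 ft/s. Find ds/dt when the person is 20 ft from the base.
15/2 ft/s

By similar triangles: 10/(x+s) = 6/s
Solving: s = 6x/4
ds/dt = 6/4 · dx/dt = 3/2 · 5 = 15/2 ft/s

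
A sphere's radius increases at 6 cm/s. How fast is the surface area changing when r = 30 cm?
1440π cm²/s

S = 4πr²
dS/dt = dS/dr · dr/dt = 8πr · 6
At r = 30: dS/dt = 1440π cm²/s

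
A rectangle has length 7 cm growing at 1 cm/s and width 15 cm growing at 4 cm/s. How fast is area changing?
43 cm²/s

A = lw
dA/dt = w·dl/dt + l·dw/dt = 15·1 + 7·4 = 43 cm²/s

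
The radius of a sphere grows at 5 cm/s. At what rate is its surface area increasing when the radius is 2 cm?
80π cm²/s

S = 4πr²
dS/dt = dS/dr · dr/dt = 8πr · 5
At r = 2: dS/dt = 80π cm²/s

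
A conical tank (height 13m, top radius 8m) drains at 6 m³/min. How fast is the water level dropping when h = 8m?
507/(2048π) ≈ 0.0788 m/min

r/h = 8/13, so r = (8/13)h
V = (1/3)πr²h = (1/3)π((8/13)h)²h = (64/507)πh³
dV/dh = (64/169)πh²
dh/dt = (dV/dt)/(dV/dh) = -6/((64/169)π·8²) = -507/(2048π) m/min
The level is dropping at 507/(2048π) ≈ 0.0788 m/min.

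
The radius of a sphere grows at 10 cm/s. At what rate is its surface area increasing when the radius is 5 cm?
400π cm²/s

S = 4πr²
dS/dt = dS/dr · dr/dt = 8πr · 10
At r = 5: dS/dt = 400π cm²/s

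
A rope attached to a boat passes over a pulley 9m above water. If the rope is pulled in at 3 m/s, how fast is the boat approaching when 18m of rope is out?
2√3 ≈ 3.464 m/s

rope² = x² + 9²
x = √(18² - 9²) = 9√3
dx/dt = (rope/x) · d(rope)/dt = (18/(9√3)) · (-3) = -2√3 m/s
The boat approaches at 2√3 ≈ 3.464 m/s.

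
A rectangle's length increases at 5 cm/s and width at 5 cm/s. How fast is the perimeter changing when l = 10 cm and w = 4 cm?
20 cm/s

P = 2(l + w)
dP/dt = 2(dl/dt + dw/dt) = 2(5 + 5) = 20 cm/s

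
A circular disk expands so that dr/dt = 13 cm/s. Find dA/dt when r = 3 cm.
78π cm²/s

A = πr²
dA/dt = 2πr · dr/dt = 2π(3)(13) = 78π cm²/s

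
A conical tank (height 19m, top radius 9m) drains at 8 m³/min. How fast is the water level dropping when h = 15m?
2888/(18225π) ≈ 0.05044 m/min

r/h = 9/19, so r = (9/19)h
V = (1/3)πr²h = (1/3)π((9/19)h)²h = (27/361)πh³
dV/dh = (81/361)πh²
dh/dt = (dV/dt)/(dV/dh) = -8/((81/361)π·15²) = -2888/(18225π) m/min
The level is dropping at 2888/(18225π) ≈ 0.05044 m/min.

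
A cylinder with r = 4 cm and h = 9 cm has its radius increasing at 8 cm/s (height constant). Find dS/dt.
272π cm²/s

S = 2πrh + 2πr² (lateral + bases)
dS/dt = (2πh + 4πr)·dr/dt = (2π·9 + 4π·4)·8
= 272π cm²/s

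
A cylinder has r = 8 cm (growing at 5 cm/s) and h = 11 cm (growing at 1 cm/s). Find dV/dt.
944π cm³/s

V = πr²h
dV/dt = 2πrh·dr/dt + πr²·dh/dt
= 2π(8)(11)(5) + π(8)²(1)
= 944π cm³/s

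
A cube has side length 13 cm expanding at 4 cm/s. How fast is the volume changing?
2028 cm³/s

V = s³
dV/dt = 3s² · ds/dt = 3·13²·4 = 2028 cm³/s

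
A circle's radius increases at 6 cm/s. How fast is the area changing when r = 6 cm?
72π cm²/s

A = πr²
dA/dt = 2πr · dr/dt = 2π(6)(6) = 72π cm²/s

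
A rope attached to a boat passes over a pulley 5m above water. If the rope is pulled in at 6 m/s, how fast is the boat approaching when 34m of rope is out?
68√1131/377 ≈ 6.066 m/s

rope² = x² + 5²
x = √(34² - 5²) = √1131
dx/dt = (rope/x) · d(rope)/dt = (34/√1131) · (-6) = -68√1131/377 m/s
The boat approaches at 68√1131/377 ≈ 6.066 m/s.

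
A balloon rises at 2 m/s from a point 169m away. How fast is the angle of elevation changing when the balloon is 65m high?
0.010309 rad/s

tan(θ) = y/169
sec²(θ) · dθ/dt = (1/169) · dy/dt
dθ/dt = cos²(θ)/169 · 2 = 169/(169² + 65²) · 2
dθ/dt = 0.010309 rad/s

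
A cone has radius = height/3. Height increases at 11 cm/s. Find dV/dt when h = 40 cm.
17600π/9 cm³/s

V = (1/3)π(h/3)²h = πh³/27
dV/dt = πh²/9 · 11
At h = 40: dV/dt = 17600π/9 cm³/s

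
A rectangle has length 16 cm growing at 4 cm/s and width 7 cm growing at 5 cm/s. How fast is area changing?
108 cm²/s

A = lw
dA/dt = w·dl/dt + l·dw/dt = 7·4 + 16·5 = 108 cm²/s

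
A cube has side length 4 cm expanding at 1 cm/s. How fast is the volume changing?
48 cm³/s

V = s³
dV/dt = 3s² · ds/dt = 3·4²·1 = 48 cm³/s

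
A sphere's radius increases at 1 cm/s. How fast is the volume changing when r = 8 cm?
256π cm³/s

V = (4/3)πr³
dV/dt = dV/dr · dr/dt = 4πr² · 1
At r = 8: dV/dt = 256π cm³/s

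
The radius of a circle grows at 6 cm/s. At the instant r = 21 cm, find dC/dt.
12π cm/s

C = 2πr
dC/dt = 2π · dr/dt = 2π · 6 = 12π cm/s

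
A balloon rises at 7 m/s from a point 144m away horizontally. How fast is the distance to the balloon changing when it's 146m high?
511√10513/10513 ≈ 4.984 m/s

z² = 144² + y²
z = √(144² + 146²) = 2√10513
dz/dt = y/z · dy/dt = 146/(2√10513) · 7 = 511√10513/10513 ≈ 4.984 m/s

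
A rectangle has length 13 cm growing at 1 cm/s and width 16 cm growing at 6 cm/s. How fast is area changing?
94 cm²/s

A = lw
dA/dt = w·dl/dt + l·dw/dt = 16·1 + 13·6 = 94 cm²/s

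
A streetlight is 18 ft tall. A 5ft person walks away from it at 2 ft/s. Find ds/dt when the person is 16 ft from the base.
10/13 ft/s

By similar triangles: 18/(x+s) = 5/s
Solving: s = 5x/13
ds/dt = 5/13 · dx/dt = 5/13 · 2 = 10/13 ft/s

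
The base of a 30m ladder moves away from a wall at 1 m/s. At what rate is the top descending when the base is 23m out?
23√371/371 ≈ 1.194 m/s

x² + y² = 30²
2x·dx/dt + 2y·dy/dt = 0
dy/dt = -x/y · dx/dt = -23/√371 · 1 = -23√371/371 m/s
The top is descending at 23√371/371 ≈ 1.194 m/s.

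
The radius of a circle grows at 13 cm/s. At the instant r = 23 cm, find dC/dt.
26π cm/s

C = 2πr
dC/dt = 2π · dr/dt = 2π · 13 = 26π cm/s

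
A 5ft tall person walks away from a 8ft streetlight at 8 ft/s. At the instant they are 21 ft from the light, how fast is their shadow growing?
40/3 ft/s

By similar triangles: 8/(x+s) = 5/s
Solving: s = 5x/3
ds/dt = 5/3 · dx/dt = 5/3 · 8 = 40/3 ft/s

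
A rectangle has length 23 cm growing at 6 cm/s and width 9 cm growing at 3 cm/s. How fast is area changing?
123 cm²/s

A = lw
dA/dt = w·dl/dt + l·dw/dt = 9·6 + 23·3 = 123 cm²/s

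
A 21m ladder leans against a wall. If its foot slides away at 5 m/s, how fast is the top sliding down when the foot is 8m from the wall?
40√377/377 ≈ 2.06 m/s

x² + y² = 21²
2x·dx/dt + 2y·dy/dt = 0
dy/dt = -x/y · dx/dt = -8/√377 · 5 = -40√377/377 m/s
The top is descending at 40√377/377 ≈ 2.06 m/s.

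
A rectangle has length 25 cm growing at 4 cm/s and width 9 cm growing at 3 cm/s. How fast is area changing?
111 cm²/s

A = lw
dA/dt = w·dl/dt + l·dw/dt = 9·4 + 25·3 = 111 cm²/s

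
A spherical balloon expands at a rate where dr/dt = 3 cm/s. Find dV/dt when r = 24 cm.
6912π cm³/s

V = (4/3)πr³
dV/dt = dV/dr · dr/dt = 4πr² · 3
At r = 24: dV/dt = 6912π cm³/s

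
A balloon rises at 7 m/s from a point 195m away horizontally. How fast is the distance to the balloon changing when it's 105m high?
49√218/218 ≈ 3.319 m/s

z² = 195² + y²
z = √(195² + 105²) = 15√218
dz/dt = y/z · dy/dt = 105/(15√218) · 7 = 49√218/218 ≈ 3.319 m/s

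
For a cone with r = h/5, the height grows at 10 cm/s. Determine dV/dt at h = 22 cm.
968π/5 cm³/s

V = (1/3)π(h/5)²h = πh³/75
dV/dt = πh²/25 · 10
At h = 22: dV/dt = 968π/5 cm³/s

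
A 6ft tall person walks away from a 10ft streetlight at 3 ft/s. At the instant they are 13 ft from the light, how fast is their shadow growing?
9/2 ft/s

By similar triangles: 10/(x+s) = 6/s
Solving: s = 6x/4
ds/dt = 6/4 · dx/dt = 3/2 · 3 = 9/2 ft/s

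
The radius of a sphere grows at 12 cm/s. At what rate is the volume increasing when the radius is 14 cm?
9408π cm³/s

V = (4/3)πr³
dV/dt = dV/dr · dr/dt = 4πr² · 12
At r = 14: dV/dt = 9408π cm³/s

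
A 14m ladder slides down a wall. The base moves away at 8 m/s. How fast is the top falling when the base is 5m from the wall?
40√19/57 ≈ 3.059 m/s

x² + y² = 14²
2x·dx/dt + 2y·dy/dt = 0
dy/dt = -x/y · dx/dt = -5/(3√19) · 8 = -40√19/57 m/s
The top is descending at 40√19/57 ≈ 3.059 m/s.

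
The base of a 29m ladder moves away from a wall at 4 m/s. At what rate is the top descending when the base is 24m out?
96√265/265 ≈ 5.897 m/s

x² + y² = 29²
2x·dx/dt + 2y·dy/dt = 0
dy/dt = -x/y · dx/dt = -24/√265 · 4 = -96√265/265 m/s
The top is descending at 96√265/265 ≈ 5.897 m/s.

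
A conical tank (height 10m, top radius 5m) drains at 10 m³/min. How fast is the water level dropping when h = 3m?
40/(9π) ≈ 1.415 m/min

r/h = 5/10, so r = (1/2)h
V = (1/3)πr²h = (1/3)π((1/2)h)²h = (1/12)πh³
dV/dh = (1/4)πh²
dh/dt = (dV/dt)/(dV/dh) = -10/((1/4)π·3²) = -40/(9π) m/min
The level is dropping at 40/(9π) ≈ 1.415 m/min.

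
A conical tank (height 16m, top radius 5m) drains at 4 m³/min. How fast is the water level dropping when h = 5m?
1024/(625π) ≈ 0.5215 m/min

r/h = 5/16, so r = (5/16)h
V = (1/3)πr²h = (1/3)π((5/16)h)²h = (25/768)πh³
dV/dh = (25/256)πh²
dh/dt = (dV/dt)/(dV/dh) = -4/((25/256)π·5²) = -1024/(625π) m/min
The level is dropping at 1024/(625π) ≈ 0.5215 m/min.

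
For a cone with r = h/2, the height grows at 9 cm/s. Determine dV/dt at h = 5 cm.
225π/4 cm³/s

V = (1/3)π(h/2)²h = πh³/12
dV/dt = πh²/4 · 9
At h = 5: dV/dt = 225π/4 cm³/s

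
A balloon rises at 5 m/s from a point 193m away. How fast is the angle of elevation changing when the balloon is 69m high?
0.022971 rad/s

tan(θ) = y/193
sec²(θ) · dθ/dt = (1/193) · dy/dt
dθ/dt = cos²(θ)/193 · 5 = 193/(193² + 69²) · 5
dθ/dt = 0.022971 rad/s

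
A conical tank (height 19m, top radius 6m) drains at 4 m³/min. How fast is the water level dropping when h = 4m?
361/(144π) ≈ 0.798 m/min

r/h = 6/19, so r = (6/19)h
V = (1/3)πr²h = (1/3)π((6/19)h)²h = (12/361)πh³
dV/dh = (36/361)πh²
dh/dt = (dV/dt)/(dV/dh) = -4/((36/361)π·4²) = -361/(144π) m/min
The level is dropping at 361/(144π) ≈ 0.798 m/min.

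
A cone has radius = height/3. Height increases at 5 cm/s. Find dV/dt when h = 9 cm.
45π cm³/s

V = (1/3)π(h/3)²h = πh³/27
dV/dt = πh²/9 · 5
At h = 9: dV/dt = 45π cm³/s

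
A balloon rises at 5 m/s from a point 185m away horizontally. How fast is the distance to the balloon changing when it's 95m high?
19√1730/346 ≈ 2.284 m/s

z² = 185² + y²
z = √(185² + 95²) = 5√1730
dz/dt = y/z · dy/dt = 95/(5√1730) · 5 = 19√1730/346 ≈ 2.284 m/s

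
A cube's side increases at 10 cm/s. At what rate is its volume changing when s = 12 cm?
4320 cm³/s

V = s³
dV/dt = 3s² · ds/dt = 3·12²·10 = 4320 cm³/s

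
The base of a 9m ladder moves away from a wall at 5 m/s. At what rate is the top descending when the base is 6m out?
2√5 ≈ 4.472 m/s

x² + y² = 9²
2x·dx/dt + 2y·dy/dt = 0
dy/dt = -x/y · dx/dt = -6/(3√5) · 5 = -2√5 m/s
The top is descending at 2√5 ≈ 4.472 m/s.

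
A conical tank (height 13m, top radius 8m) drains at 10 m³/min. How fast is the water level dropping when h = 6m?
845/(1152π) ≈ 0.2335 m/min

r/h = 8/13, so r = (8/13)h
V = (1/3)πr²h = (1/3)π((8/13)h)²h = (64/507)πh³
dV/dh = (64/169)πh²
dh/dt = (dV/dt)/(dV/dh) = -10/((64/169)π·6²) = -845/(1152π) m/min
The level is dropping at 845/(1152π) ≈ 0.2335 m/min.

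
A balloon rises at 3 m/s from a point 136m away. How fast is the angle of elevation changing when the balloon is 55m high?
0.018958 rad/s

tan(θ) = y/136
sec²(θ) · dθ/dt = (1/136) · dy/dt
dθ/dt = cos²(θ)/136 · 3 = 136/(136² + 55²) · 3
dθ/dt = 0.018958 rad/s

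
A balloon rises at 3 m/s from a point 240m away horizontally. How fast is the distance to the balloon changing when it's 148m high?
111√4969/4969 ≈ 1.575 m/s

z² = 240² + y²
z = √(240² + 148²) = 4√4969
dz/dt = y/z · dy/dt = 148/(4√4969) · 3 = 111√4969/4969 ≈ 1.575 m/s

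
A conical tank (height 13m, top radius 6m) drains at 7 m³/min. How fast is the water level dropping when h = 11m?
1183/(4356π) ≈ 0.08645 m/min

r/h = 6/13, so r = (6/13)h
V = (1/3)πr²h = (1/3)π((6/13)h)²h = (12/169)πh³
dV/dh = (36/169)πh²
dh/dt = (dV/dt)/(dV/dh) = -7/((36/169)π·11²) = -1183/(4356π) m/min
The level is dropping at 1183/(4356π) ≈ 0.08645 m/min.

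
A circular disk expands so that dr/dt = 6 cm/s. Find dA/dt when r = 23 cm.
276π cm²/s

A = πr²
dA/dt = 2πr · dr/dt = 2π(23)(6) = 276π cm²/s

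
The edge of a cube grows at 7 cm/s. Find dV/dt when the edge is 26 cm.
14196 cm³/s

V = s³
dV/dt = 3s² · ds/dt = 3·26²·7 = 14196 cm³/s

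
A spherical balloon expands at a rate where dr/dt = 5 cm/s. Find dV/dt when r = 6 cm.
720π cm³/s

V = (4/3)πr³
dV/dt = dV/dr · dr/dt = 4πr² · 5
At r = 6: dV/dt = 720π cm³/s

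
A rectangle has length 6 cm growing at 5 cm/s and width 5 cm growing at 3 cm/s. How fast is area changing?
43 cm²/s

A = lw
dA/dt = w·dl/dt + l·dw/dt = 5·5 + 6·3 = 43 cm²/s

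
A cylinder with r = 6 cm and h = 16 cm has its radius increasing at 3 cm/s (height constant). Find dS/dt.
168π cm²/s

S = 2πrh + 2πr² (lateral + bases)
dS/dt = (2πh + 4πr)·dr/dt = (2π·16 + 4π·6)·3
= 168π cm²/s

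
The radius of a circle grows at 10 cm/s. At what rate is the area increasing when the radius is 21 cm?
420π cm²/s

A = πr²
dA/dt = 2πr · dr/dt = 2π(21)(10) = 420π cm²/s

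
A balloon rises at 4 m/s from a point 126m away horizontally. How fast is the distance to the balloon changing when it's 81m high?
36√277/277 ≈ 2.163 m/s

z² = 126² + y²
z = √(126² + 81²) = 9√277
dz/dt = y/z · dy/dt = 81/(9√277) · 4 = 36√277/277 ≈ 2.163 m/s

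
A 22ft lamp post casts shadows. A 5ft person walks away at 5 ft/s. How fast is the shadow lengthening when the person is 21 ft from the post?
25/17 ft/s

By similar triangles: 22/(x+s) = 5/s
Solving: s = 5x/17
ds/dt = 5/17 · dx/dt = 5/17 · 5 = 25/17 ft/s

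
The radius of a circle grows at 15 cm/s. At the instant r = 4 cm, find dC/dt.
30π cm/s

C = 2πr
dC/dt = 2π · dr/dt = 2π · 15 = 30π cm/s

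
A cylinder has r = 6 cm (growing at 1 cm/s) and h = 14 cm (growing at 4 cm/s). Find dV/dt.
312π cm³/s

V = πr²h
dV/dt = 2πrh·dr/dt + πr²·dh/dt
= 2π(6)(14)(1) + π(6)²(4)
= 312π cm³/s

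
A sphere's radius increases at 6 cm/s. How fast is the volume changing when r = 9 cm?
1944π cm³/s

V = (4/3)πr³
dV/dt = dV/dr · dr/dt = 4πr² · 6
At r = 9: dV/dt = 1944π cm³/s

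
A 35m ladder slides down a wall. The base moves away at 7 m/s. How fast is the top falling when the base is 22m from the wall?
154√741/741 ≈ 5.657 m/s

x² + y² = 35²
2x·dx/dt + 2y·dy/dt = 0
dy/dt = -x/y · dx/dt = -22/√741 · 7 = -154√741/741 m/s
The top is descending at 154√741/741 ≈ 5.657 m/s.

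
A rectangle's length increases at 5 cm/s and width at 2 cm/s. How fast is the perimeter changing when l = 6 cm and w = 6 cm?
14 cm/s

P = 2(l + w)
dP/dt = 2(dl/dt + dw/dt) = 2(5 + 2) = 14 cm/s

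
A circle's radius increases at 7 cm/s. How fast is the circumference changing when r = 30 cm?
14π cm/s

C = 2πr
dC/dt = 2π · dr/dt = 2π · 7 = 14π cm/s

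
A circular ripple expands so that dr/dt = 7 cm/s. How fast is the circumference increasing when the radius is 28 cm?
14π cm/s

C = 2πr
dC/dt = 2π · dr/dt = 2π · 7 = 14π cm/s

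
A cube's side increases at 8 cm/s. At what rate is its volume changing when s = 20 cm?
9600 cm³/s

V = s³
dV/dt = 3s² · ds/dt = 3·20²·8 = 9600 cm³/s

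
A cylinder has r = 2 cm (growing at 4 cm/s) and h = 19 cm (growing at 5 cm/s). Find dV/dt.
324π cm³/s

V = πr²h
dV/dt = 2πrh·dr/dt + πr²·dh/dt
= 2π(2)(19)(4) + π(2)²(5)
= 324π cm³/s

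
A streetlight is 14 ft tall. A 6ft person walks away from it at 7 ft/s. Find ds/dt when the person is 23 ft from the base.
21/4 ft/s

By similar triangles: 14/(x+s) = 6/s
Solving: s = 6x/8
ds/dt = 6/8 · dx/dt = 3/4 · 7 = 21/4 ft/s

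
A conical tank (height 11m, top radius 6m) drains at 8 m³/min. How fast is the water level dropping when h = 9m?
242/(729π) ≈ 0.1057 m/min

r/h = 6/11, so r = (6/11)h
V = (1/3)πr²h = (1/3)π((6/11)h)²h = (12/121)πh³
dV/dh = (36/121)πh²
dh/dt = (dV/dt)/(dV/dh) = -8/((36/121)π·9²) = -242/(729π) m/min
The level is dropping at 242/(729π) ≈ 0.1057 m/min.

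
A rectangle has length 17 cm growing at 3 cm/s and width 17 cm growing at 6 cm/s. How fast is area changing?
153 cm²/s

A = lw
dA/dt = w·dl/dt + l·dw/dt = 17·3 + 17·6 = 153 cm²/s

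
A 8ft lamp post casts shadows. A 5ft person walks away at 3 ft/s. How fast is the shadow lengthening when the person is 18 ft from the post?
5 ft/s

By similar triangles: 8/(x+s) = 5/s
Solving: s = 5x/3
ds/dt = 5/3 · dx/dt = 5/3 · 3 = 5 ft/s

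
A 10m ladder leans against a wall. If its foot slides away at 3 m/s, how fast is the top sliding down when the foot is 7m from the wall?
7√51/17 ≈ 2.941 m/s

x² + y² = 10²
2x·dx/dt + 2y·dy/dt = 0
dy/dt = -x/y · dx/dt = -7/√51 · 3 = -7√51/17 m/s
The top is descending at 7√51/17 ≈ 2.941 m/s.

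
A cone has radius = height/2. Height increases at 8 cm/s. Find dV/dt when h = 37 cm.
2738π cm³/s

V = (1/3)π(h/2)²h = πh³/12
dV/dt = πh²/4 · 8
At h = 37: dV/dt = 2738π cm³/s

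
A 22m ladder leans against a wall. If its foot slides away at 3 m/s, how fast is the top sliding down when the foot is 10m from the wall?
5√6/8 ≈ 1.531 m/s

x² + y² = 22²
2x·dx/dt + 2y·dy/dt = 0
dy/dt = -x/y · dx/dt = -10/(8√6) · 3 = -5√6/8 m/s
The top is descending at 5√6/8 ≈ 1.531 m/s.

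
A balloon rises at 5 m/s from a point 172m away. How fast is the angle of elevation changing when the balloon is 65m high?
0.025437 rad/s

tan(θ) = y/172
sec²(θ) · dθ/dt = (1/172) · dy/dt
dθ/dt = cos²(θ)/172 · 5 = 172/(172² + 65²) · 5
dθ/dt = 0.025437 rad/s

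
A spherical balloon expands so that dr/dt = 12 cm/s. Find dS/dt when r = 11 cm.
1056π cm²/s

S = 4πr²
dS/dt = dS/dr · dr/dt = 8πr · 12
At r = 11: dS/dt = 1056π cm²/s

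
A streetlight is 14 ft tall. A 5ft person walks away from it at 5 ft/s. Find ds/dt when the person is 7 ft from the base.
25/9 ft/s

By similar triangles: 14/(x+s) = 5/s
Solving: s = 5x/9
ds/dt = 5/9 · dx/dt = 5/9 · 5 = 25/9 ft/s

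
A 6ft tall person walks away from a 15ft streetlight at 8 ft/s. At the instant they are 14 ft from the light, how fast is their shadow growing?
16/3 ft/s

By similar triangles: 15/(x+s) = 6/s
Solving: s = 6x/9
ds/dt = 6/9 · dx/dt = 2/3 · 8 = 16/3 ft/s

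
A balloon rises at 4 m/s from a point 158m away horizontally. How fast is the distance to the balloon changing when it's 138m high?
138√11002/5501 ≈ 2.631 m/s

z² = 158² + y²
z = √(158² + 138²) = 2√11002
dz/dt = y/z · dy/dt = 138/(2√11002) · 4 = 138√11002/5501 ≈ 2.631 m/s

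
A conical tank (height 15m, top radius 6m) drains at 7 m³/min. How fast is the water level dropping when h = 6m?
175/(144π) ≈ 0.3868 m/min

r/h = 6/15, so r = (2/5)h
V = (1/3)πr²h = (1/3)π((2/5)h)²h = (4/75)πh³
dV/dh = (4/25)πh²
dh/dt = (dV/dt)/(dV/dh) = -7/((4/25)π·6²) = -175/(144π) m/min
The level is dropping at 175/(144π) ≈ 0.3868 m/min.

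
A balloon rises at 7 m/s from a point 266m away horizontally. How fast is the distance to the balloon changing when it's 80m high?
280√19289/19289 ≈ 2.016 m/s

z² = 266² + y²
z = √(266² + 80²) = 2√19289
dz/dt = y/z · dy/dt = 80/(2√19289) · 7 = 280√19289/19289 ≈ 2.016 m/s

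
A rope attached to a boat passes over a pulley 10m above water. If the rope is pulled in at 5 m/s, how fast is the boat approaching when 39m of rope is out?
195√29/203 ≈ 5.173 m/s

rope² = x² + 10²
x = √(39² - 10²) = 7√29
dx/dt = (rope/x) · d(rope)/dt = (39/(7√29)) · (-5) = -195√29/203 m/s
The boat approaches at 195√29/203 ≈ 5.173 m/s.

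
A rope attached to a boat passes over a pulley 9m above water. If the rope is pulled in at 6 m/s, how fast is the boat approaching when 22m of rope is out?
132√403/403 ≈ 6.575 m/s

rope² = x² + 9²
x = √(22² - 9²) = √403
dx/dt = (rope/x) · d(rope)/dt = (22/√403) · (-6) = -132√403/403 m/s
The boat approaches at 132√403/403 ≈ 6.575 m/s.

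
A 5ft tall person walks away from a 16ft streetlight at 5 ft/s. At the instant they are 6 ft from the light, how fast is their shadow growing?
25/11 ft/s

By similar triangles: 16/(x+s) = 5/s
Solving: s = 5x/11
ds/dt = 5/11 · dx/dt = 5/11 · 5 = 25/11 ft/s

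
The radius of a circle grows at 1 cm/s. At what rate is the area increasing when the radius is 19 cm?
38π cm²/s

A = πr²
dA/dt = 2πr · dr/dt = 2π(19)(1) = 38π cm²/s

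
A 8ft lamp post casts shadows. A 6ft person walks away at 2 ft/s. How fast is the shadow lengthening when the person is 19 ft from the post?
6 ft/s

By similar triangles: 8/(x+s) = 6/s
Solving: s = 6x/2
ds/dt = 6/2 · dx/dt = 3 · 2 = 6 ft/s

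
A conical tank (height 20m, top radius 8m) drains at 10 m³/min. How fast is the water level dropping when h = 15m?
5/(18π) ≈ 0.08842 m/min

r/h = 8/20, so r = (2/5)h
V = (1/3)πr²h = (1/3)π((2/5)h)²h = (4/75)πh³
dV/dh = (4/25)πh²
dh/dt = (dV/dt)/(dV/dh) = -10/((4/25)π·15²) = -5/(18π) m/min
The level is dropping at 5/(18π) ≈ 0.08842 m/min.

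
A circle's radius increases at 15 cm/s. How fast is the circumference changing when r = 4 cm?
30π cm/s

C = 2πr
dC/dt = 2π · dr/dt = 2π · 15 = 30π cm/s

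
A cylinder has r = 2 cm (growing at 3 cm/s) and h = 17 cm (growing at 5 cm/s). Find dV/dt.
224π cm³/s

V = πr²h
dV/dt = 2πrh·dr/dt + πr²·dh/dt
= 2π(2)(17)(3) + π(2)²(5)
= 224π cm³/s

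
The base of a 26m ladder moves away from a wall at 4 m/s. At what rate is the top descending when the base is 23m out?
92√3/21 ≈ 7.588 m/s

x² + y² = 26²
2x·dx/dt + 2y·dy/dt = 0
dy/dt = -x/y · dx/dt = -23/(7√3) · 4 = -92√3/21 m/s
The top is descending at 92√3/21 ≈ 7.588 m/s.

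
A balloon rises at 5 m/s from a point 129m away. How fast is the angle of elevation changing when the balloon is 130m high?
0.01923 rad/s

tan(θ) = y/129
sec²(θ) · dθ/dt = (1/129) · dy/dt
dθ/dt = cos²(θ)/129 · 5 = 129/(129² + 130²) · 5
dθ/dt = 0.01923 rad/s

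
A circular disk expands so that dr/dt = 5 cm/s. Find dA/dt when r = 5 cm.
50π cm²/s

A = πr²
dA/dt = 2πr · dr/dt = 2π(5)(5) = 50π cm²/s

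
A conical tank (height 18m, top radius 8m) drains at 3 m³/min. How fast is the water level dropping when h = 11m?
243/(1936π) ≈ 0.03995 m/min

r/h = 8/18, so r = (4/9)h
V = (1/3)πr²h = (1/3)π((4/9)h)²h = (16/243)πh³
dV/dh = (16/81)πh²
dh/dt = (dV/dt)/(dV/dh) = -3/((16/81)π·11²) = -243/(1936π) m/min
The level is dropping at 243/(1936π) ≈ 0.03995 m/min.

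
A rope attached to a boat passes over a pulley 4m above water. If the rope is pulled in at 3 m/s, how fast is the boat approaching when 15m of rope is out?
45√209/209 ≈ 3.113 m/s

rope² = x² + 4²
x = √(15² - 4²) = √209
dx/dt = (rope/x) · d(rope)/dt = (15/√209) · (-3) = -45√209/209 m/s
The boat approaches at 45√209/209 ≈ 3.113 m/s.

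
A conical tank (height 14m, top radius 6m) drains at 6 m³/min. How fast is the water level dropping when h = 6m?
49/(54π) ≈ 0.2888 m/min

r/h = 6/14, so r = (3/7)h
V = (1/3)πr²h = (1/3)π((3/7)h)²h = (3/49)πh³
dV/dh = (9/49)πh²
dh/dt = (dV/dt)/(dV/dh) = -6/((9/49)π·6²) = -49/(54π) m/min
The level is dropping at 49/(54π) ≈ 0.2888 m/min.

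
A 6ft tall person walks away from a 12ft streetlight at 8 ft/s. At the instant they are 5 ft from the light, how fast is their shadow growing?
8 ft/s

By similar triangles: 12/(x+s) = 6/s
Solving: s = 6x/6
ds/dt = 6/6 · dx/dt = 1 · 8 = 8 ft/s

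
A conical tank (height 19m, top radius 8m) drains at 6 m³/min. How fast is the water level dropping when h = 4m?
1083/(512π) ≈ 0.6733 m/min

r/h = 8/19, so r = (8/19)h
V = (1/3)πr²h = (1/3)π((8/19)h)²h = (64/1083)πh³
dV/dh = (64/361)πh²
dh/dt = (dV/dt)/(dV/dh) = -6/((64/361)π·4²) = -1083/(512π) m/min
The level is dropping at 1083/(512π) ≈ 0.6733 m/min.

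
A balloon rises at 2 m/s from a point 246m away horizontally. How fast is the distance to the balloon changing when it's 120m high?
40√2081/2081 ≈ 0.8768 m/s

z² = 246² + y²
z = √(246² + 120²) = 6√2081
dz/dt = y/z · dy/dt = 120/(6√2081) · 2 = 40√2081/2081 ≈ 0.8768 m/s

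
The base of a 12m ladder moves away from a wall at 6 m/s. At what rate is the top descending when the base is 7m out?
42√95/95 ≈ 4.309 m/s

x² + y² = 12²
2x·dx/dt + 2y·dy/dt = 0
dy/dt = -x/y · dx/dt = -7/√95 · 6 = -42√95/95 m/s
The top is descending at 42√95/95 ≈ 4.309 m/s.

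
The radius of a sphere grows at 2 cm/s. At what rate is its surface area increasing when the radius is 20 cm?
320π cm²/s

S = 4πr²
dS/dt = dS/dr · dr/dt = 8πr · 2
At r = 20: dS/dt = 320π cm²/s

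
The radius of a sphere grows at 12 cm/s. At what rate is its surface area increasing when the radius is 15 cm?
1440π cm²/s

S = 4πr²
dS/dt = dS/dr · dr/dt = 8πr · 12
At r = 15: dS/dt = 1440π cm²/s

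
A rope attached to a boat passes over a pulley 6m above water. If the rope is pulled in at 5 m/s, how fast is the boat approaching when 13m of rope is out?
65√133/133 ≈ 5.636 m/s

rope² = x² + 6²
x = √(13² - 6²) = √133
dx/dt = (rope/x) · d(rope)/dt = (13/√133) · (-5) = -65√133/133 m/s
The boat approaches at 65√133/133 ≈ 5.636 m/s.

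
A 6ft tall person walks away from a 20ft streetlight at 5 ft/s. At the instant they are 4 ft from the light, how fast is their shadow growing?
15/7 ft/s

By similar triangles: 20/(x+s) = 6/s
Solving: s = 6x/14
ds/dt = 6/14 · dx/dt = 3/7 · 5 = 15/7 ft/s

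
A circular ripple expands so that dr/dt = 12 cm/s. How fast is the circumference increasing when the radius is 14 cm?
24π cm/s

C = 2πr
dC/dt = 2π · dr/dt = 2π · 12 = 24π cm/s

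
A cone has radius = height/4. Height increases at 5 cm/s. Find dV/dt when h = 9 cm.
405π/16 cm³/s

V = (1/3)π(h/4)²h = πh³/48
dV/dt = πh²/16 · 5
At h = 9: dV/dt = 405π/16 cm³/s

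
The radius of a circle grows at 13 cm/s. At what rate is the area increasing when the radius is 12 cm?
312π cm²/s

A = πr²
dA/dt = 2πr · dr/dt = 2π(12)(13) = 312π cm²/s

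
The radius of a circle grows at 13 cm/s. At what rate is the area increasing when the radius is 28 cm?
728π cm²/s

A = πr²
dA/dt = 2πr · dr/dt = 2π(28)(13) = 728π cm²/s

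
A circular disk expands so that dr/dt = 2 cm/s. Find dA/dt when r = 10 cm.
40π cm²/s

A = πr²
dA/dt = 2πr · dr/dt = 2π(10)(2) = 40π cm²/s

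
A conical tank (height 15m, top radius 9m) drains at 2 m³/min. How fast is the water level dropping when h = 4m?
25/(72π) ≈ 0.1105 m/min

r/h = 9/15, so r = (3/5)h
V = (1/3)πr²h = (1/3)π((3/5)h)²h = (3/25)πh³
dV/dh = (9/25)πh²
dh/dt = (dV/dt)/(dV/dh) = -2/((9/25)π·4²) = -25/(72π) m/min
The level is dropping at 25/(72π) ≈ 0.1105 m/min.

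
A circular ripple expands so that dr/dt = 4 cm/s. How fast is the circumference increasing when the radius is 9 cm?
8π cm/s

C = 2πr
dC/dt = 2π · dr/dt = 2π · 4 = 8π cm/s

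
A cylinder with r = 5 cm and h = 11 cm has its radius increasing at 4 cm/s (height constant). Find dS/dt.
168π cm²/s

S = 2πrh + 2πr² (lateral + bases)
dS/dt = (2πh + 4πr)·dr/dt = (2π·11 + 4π·5)·4
= 168π cm²/s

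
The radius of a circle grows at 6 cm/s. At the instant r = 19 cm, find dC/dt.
12π cm/s

C = 2πr
dC/dt = 2π · dr/dt = 2π · 6 = 12π cm/s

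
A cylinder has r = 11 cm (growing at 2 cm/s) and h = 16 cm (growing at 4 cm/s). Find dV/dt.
1188π cm³/s

V = πr²h
dV/dt = 2πrh·dr/dt + πr²·dh/dt
= 2π(11)(16)(2) + π(11)²(4)
= 1188π cm³/s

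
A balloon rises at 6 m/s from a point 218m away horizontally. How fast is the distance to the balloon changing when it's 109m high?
6√5/5 ≈ 2.683 m/s

z² = 218² + y²
z = √(218² + 109²) = 109√5
dz/dt = y/z · dy/dt = 109/(109√5) · 6 = 6√5/5 ≈ 2.683 m/s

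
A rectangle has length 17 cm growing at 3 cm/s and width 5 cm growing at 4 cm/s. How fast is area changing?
83 cm²/s

A = lw
dA/dt = w·dl/dt + l·dw/dt = 5·3 + 17·4 = 83 cm²/s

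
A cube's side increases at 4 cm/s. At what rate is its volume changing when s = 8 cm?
768 cm³/s

V = s³
dV/dt = 3s² · ds/dt = 3·8²·4 = 768 cm³/s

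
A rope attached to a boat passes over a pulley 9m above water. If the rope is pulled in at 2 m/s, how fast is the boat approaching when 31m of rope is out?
31√55/110 ≈ 2.09 m/s

rope² = x² + 9²
x = √(31² - 9²) = 4√55
dx/dt = (rope/x) · d(rope)/dt = (31/(4√55)) · (-2) = -31√55/110 m/s
The boat approaches at 31√55/110 ≈ 2.09 m/s.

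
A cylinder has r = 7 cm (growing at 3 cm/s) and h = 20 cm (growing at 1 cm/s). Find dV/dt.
889π cm³/s

V = πr²h
dV/dt = 2πrh·dr/dt + πr²·dh/dt
= 2π(7)(20)(3) + π(7)²(1)
= 889π cm³/s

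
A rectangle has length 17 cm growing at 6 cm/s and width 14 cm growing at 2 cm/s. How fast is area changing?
118 cm²/s

A = lw
dA/dt = w·dl/dt + l·dw/dt = 14·6 + 17·2 = 118 cm²/s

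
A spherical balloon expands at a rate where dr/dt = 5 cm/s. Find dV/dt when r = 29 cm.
16820π cm³/s

V = (4/3)πr³
dV/dt = dV/dr · dr/dt = 4πr² · 5
At r = 29: dV/dt = 16820π cm³/s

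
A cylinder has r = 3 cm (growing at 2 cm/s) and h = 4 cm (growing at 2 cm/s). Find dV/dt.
66π cm³/s

V = πr²h
dV/dt = 2πrh·dr/dt + πr²·dh/dt
= 2π(3)(4)(2) + π(3)²(2)
= 66π cm³/s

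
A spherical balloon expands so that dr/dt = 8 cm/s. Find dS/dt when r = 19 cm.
1216π cm²/s

S = 4πr²
dS/dt = dS/dr · dr/dt = 8πr · 8
At r = 19: dS/dt = 1216π cm²/s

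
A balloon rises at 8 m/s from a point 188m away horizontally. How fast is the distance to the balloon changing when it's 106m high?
424√11645/11645 ≈ 3.929 m/s

z² = 188² + y²
z = √(188² + 106²) = 2√11645
dz/dt = y/z · dy/dt = 106/(2√11645) · 8 = 424√11645/11645 ≈ 3.929 m/s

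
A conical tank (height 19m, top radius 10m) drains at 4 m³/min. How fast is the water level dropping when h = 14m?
361/(4900π) ≈ 0.02345 m/min

r/h = 10/19, so r = (10/19)h
V = (1/3)πr²h = (1/3)π((10/19)h)²h = (100/1083)πh³
dV/dh = (100/361)πh²
dh/dt = (dV/dt)/(dV/dh) = -4/((100/361)π·14²) = -361/(4900π) m/min
The level is dropping at 361/(4900π) ≈ 0.02345 m/min.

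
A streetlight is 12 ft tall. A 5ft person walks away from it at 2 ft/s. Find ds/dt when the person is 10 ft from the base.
10/7 ft/s

By similar triangles: 12/(x+s) = 5/s
Solving: s = 5x/7
ds/dt = 5/7 · dx/dt = 5/7 · 2 = 10/7 ft/s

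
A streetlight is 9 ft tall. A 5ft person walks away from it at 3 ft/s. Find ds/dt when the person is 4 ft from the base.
15/4 ft/s

By similar triangles: 9/(x+s) = 5/s
Solving: s = 5x/4
ds/dt = 5/4 · dx/dt = 5/4 · 3 = 15/4 ft/s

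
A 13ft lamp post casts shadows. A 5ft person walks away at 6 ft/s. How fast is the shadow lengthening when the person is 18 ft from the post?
15/4 ft/s

By similar triangles: 13/(x+s) = 5/s
Solving: s = 5x/8
ds/dt = 5/8 · dx/dt = 5/8 · 6 = 15/4 ft/s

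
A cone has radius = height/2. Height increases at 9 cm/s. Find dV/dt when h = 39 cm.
13689π/4 cm³/s

V = (1/3)π(h/2)²h = πh³/12
dV/dt = πh²/4 · 9
At h = 39: dV/dt = 13689π/4 cm³/s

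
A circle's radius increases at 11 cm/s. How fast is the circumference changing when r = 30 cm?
22π cm/s

C = 2πr
dC/dt = 2π · dr/dt = 2π · 11 = 22π cm/s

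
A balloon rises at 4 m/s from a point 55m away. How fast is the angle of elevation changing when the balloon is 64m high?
0.030895 rad/s

tan(θ) = y/55
sec²(θ) · dθ/dt = (1/55) · dy/dt
dθ/dt = cos²(θ)/55 · 4 = 55/(55² + 64²) · 4
dθ/dt = 0.030895 rad/s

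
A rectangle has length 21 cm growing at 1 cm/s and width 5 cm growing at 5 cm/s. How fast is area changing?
110 cm²/s

A = lw
dA/dt = w·dl/dt + l·dw/dt = 5·1 + 21·5 = 110 cm²/s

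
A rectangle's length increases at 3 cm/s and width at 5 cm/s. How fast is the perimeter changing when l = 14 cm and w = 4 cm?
16 cm/s

P = 2(l + w)
dP/dt = 2(dl/dt + dw/dt) = 2(3 + 5) = 16 cm/s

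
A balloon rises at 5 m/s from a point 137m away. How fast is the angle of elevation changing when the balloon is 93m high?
0.024984 rad/s

tan(θ) = y/137
sec²(θ) · dθ/dt = (1/137) · dy/dt
dθ/dt = cos²(θ)/137 · 5 = 137/(137² + 93²) · 5
dθ/dt = 0.024984 rad/s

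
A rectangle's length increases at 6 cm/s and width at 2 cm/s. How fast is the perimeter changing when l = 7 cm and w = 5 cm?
16 cm/s

P = 2(l + w)
dP/dt = 2(dl/dt + dw/dt) = 2(6 + 2) = 16 cm/s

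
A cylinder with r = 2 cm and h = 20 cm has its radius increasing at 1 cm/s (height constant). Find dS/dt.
48π cm²/s

S = 2πrh + 2πr² (lateral + bases)
dS/dt = (2πh + 4πr)·dr/dt = (2π·20 + 4π·2)·1
= 48π cm²/s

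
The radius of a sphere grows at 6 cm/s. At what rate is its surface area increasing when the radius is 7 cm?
336π cm²/s

S = 4πr²
dS/dt = dS/dr · dr/dt = 8πr · 6
At r = 7: dS/dt = 336π cm²/s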